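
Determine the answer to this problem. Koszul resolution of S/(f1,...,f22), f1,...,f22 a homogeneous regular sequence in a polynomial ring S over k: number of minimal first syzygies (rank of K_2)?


Regular sequence => Koszul complex is the minimal free resolution.
Syz_1 minimally generated by Koszul relations f_i*e_j - f_j*e_i (i<j): mu(Syz_1) = beta_2 = C(m,2) = m(m-1)/2
m=22
22*21/2 = 231


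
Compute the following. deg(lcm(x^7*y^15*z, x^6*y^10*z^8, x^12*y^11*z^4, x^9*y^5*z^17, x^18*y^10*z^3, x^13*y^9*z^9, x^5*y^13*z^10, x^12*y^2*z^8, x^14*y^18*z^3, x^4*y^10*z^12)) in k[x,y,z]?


lcm = componentwise max:
x: max(7,6,12,9,18,13,5,12,14,4)=18
y: max(15,10,11,5,10,9,13,2,18,10)=18
z: max(1,8,4,17,3,9,10,8,3,12)=17
Total=18+18+17=53


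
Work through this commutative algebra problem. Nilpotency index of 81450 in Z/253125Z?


81450^k mod 253125:
k=1: 81450
k=2: 202500
k=3: 0
First zero at k = 3


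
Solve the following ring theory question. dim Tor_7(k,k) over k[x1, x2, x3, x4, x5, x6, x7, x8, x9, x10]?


Koszul: C(n,i)=C(10,7)=120


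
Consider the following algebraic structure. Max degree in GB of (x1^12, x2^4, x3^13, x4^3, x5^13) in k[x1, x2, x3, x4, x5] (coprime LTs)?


Pure powers, coprime LTs => already GB.
Degrees: 12, 4, 13, 3, 13
Max=13


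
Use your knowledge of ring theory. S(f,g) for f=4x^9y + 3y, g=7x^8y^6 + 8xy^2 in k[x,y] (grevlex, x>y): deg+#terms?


LT(f)=4x^9y, LT(g)=7x^8y^6
lcm(LM)=x^9y^6
S(f,g) (scaled by 28 to clear denominators) = 7y^5*f - 4x*g = 21y^6 - 32x^2y^2
2 terms, deg 6.
6+2=8


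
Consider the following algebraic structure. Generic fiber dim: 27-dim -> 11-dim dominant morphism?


dim(fiber)=dim(X)-dim(Y)=27-11=16


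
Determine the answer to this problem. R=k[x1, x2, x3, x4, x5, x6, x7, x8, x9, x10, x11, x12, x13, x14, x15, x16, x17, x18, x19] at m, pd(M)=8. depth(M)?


pd+depth=depth(R)=19
depth=19-8=11


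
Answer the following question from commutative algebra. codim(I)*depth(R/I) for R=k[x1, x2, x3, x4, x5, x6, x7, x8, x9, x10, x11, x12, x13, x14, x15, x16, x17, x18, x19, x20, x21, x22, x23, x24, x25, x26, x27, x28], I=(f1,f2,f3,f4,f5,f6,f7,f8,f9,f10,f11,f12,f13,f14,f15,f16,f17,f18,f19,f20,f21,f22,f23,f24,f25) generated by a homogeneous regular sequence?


codim=25, depth=dim(R/I)=28-25=3
Product=25*3=75


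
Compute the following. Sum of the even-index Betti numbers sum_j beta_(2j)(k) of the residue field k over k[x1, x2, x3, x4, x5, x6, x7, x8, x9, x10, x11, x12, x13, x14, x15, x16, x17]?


Koszul resolution: beta_i(k)=C(n,i), n=17
sum_even C(17,i) = 2^(n-1) = 2^16 = 65536


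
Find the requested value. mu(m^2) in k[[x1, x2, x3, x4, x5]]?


C(n+d-1,d)=C(6,2)=15


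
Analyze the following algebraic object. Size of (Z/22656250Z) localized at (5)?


5-primary part: 22656250=5^8*58
Size=5^8=390625


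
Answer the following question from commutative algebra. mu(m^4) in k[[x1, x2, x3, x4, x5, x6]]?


C(n+d-1,d)=C(9,4)=126


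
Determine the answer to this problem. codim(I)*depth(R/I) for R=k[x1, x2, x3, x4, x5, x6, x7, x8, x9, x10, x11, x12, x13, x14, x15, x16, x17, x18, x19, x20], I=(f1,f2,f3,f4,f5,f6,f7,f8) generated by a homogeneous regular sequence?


codim=8, depth=dim(R/I)=20-8=12
Product=8*12=96


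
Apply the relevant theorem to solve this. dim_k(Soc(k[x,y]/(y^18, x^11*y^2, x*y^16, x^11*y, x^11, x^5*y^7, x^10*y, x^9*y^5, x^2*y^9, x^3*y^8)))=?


Socle = ann(m) = span of standard monomials u with x*u, y*u in I (staircase corners).
Redundant generators: x^11*y, x^11*y^2
Minimal generators: x^11, x^10*y, x^9*y^5, x^5*y^7, x^3*y^8, x^2*y^9, x*y^16, y^18
Corners: y^17, xy^15, x^2y^8, x^4y^7, x^8y^6, x^9y^4, x^10
Socle dim=7


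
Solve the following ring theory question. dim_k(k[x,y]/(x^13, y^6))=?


Basis: x^i*y^j, i<13, j<6
13*6=78


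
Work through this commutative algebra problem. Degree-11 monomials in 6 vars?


C(d+n-1,n-1)=C(16,5)=4368


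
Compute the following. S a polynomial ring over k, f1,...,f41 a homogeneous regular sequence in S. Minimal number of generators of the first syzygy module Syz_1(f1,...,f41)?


Regular sequence => Koszul complex is the minimal free resolution.
Syz_1 minimally generated by Koszul relations f_i*e_j - f_j*e_i (i<j): mu(Syz_1) = beta_2 = C(m,2) = m(m-1)/2
m=41
41*40/2 = 820


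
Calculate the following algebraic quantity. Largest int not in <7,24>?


gcd(7,24)=1 => F=ab-a-b=7*24-7-24=168-31=137


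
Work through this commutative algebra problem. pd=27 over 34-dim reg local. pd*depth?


pd+depth=34
depth=34-27=7
pd*depth=27*7=189


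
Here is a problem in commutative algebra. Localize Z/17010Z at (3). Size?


3-primary part: 17010=3^5*70
Size=3^5=243


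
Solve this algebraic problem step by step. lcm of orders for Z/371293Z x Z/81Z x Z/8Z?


Exponent = lcm of the cyclic orders; pairwise coprime => product.
13^5*3^4*2^3=371293*81*8=240597864


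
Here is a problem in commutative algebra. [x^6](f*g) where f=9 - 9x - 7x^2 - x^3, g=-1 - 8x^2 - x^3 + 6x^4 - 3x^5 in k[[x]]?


[x^6] = sum a_i*b_j, i+j=6
  -9*-3=27
  -7*6=-42
  -1*-1=1
Sum=-14


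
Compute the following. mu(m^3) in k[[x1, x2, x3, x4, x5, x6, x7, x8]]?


C(n+d-1,d)=C(10,3)=120


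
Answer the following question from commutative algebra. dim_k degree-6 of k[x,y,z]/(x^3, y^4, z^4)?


Need i<3, j<4, k<4 with i+j+k=6.
For each i, j ranges over max(0,6-i-3)..min(3,6-i):
  i=0: j in [3,3] -> 1
  i=1: j in [2,3] -> 2
  i=2: j in [1,3] -> 3
H(6) = 1+2+3 = 6


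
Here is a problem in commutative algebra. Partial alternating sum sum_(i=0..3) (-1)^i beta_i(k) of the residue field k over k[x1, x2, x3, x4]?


Koszul resolution: beta_i(k)=C(n,i), n=4
sum_(i=0..p) (-1)^i C(n,i) = (-1)^p C(n-1,p)
(-1)^3*C(3,3) = (-1)^3*1 = -1


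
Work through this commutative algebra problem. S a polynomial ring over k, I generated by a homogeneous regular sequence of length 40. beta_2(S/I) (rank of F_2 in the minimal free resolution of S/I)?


Regular sequence => Koszul complex is the minimal free resolution.
Syz_1 minimally generated by Koszul relations f_i*e_j - f_j*e_i (i<j): mu(Syz_1) = beta_2 = C(m,2) = m(m-1)/2
m=40
40*39/2 = 780


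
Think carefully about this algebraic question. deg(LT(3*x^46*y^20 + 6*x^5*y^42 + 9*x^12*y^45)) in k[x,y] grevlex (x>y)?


LT: 3*x^46*y^20
deg_x=46, deg_y=20
Total=46+20=66


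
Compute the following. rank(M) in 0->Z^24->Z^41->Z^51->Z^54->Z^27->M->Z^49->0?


Alt sum=0:
(-1)^0*24 + (-1)^1*41 + (-1)^2*51 + (-1)^3*54 + (-1)^4*27 + (-1)^5*? + (-1)^6*49=0
rank(M)=56


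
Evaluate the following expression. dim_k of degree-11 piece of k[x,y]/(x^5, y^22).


k[x,y], I = (x^5, y^22), d = 11
Need i < 5 and d-i < 22.
Range: 0 <= i <= 4.
H(11) = 5


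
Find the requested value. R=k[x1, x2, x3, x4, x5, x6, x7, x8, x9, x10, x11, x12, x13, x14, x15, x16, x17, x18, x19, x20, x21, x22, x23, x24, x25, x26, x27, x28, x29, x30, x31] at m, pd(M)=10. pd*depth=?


pd+depth=31
depth=31-10=21
pd*depth=10*21=210


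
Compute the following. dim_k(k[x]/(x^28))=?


Basis: 1,x,...,x^27
dim=28


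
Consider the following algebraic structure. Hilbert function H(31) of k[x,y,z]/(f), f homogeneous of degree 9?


C(33,2)-C(24,2)=528-276=252


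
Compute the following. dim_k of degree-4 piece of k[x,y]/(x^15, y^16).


k[x,y], I = (x^15, y^16), d = 4
Need i < 15 and d-i < 16.
Range: 0 <= i <= 4.
H(4) = 5


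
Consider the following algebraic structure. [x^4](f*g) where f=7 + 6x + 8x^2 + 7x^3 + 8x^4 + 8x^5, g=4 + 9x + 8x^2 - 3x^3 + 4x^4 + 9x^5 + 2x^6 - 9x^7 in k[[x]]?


[x^4] = sum a_i*b_j, i+j=4
  7*4=28
  6*-3=-18
  8*8=64
  7*9=63
  8*4=32
Sum=169


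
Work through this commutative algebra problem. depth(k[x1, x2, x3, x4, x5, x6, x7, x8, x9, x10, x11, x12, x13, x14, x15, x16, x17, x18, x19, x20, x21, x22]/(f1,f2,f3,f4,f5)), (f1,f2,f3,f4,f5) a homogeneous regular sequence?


depth(R)=22
depth(R/I)=22-5=17


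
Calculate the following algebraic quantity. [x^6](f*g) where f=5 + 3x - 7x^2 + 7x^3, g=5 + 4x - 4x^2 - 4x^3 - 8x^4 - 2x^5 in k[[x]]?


[x^6] = sum a_i*b_j, i+j=6
  3*-2=-6
  -7*-8=56
  7*-4=-28
Sum=22


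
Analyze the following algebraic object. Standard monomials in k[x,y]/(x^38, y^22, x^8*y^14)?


k[x,y]/I, I = (x^38, y^22, x^8*y^14)
Rect: 38x22=836. Corner: (38-8)x(22-14)=240.
dim = 836-240 = 596


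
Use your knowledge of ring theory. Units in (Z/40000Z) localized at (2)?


Local ring = Z/64Z.
phi(64) = 2^5*(2-1) = 32


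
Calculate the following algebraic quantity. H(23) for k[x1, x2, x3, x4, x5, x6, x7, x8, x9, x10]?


C(d+n-1,n-1)=C(32,9)=28048800


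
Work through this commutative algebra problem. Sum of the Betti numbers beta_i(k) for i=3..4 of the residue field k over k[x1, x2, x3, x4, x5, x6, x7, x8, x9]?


Koszul resolution: beta_i(k)=C(n,i), n=9
C(9,3)=84, C(9,4)=126
Sum=210


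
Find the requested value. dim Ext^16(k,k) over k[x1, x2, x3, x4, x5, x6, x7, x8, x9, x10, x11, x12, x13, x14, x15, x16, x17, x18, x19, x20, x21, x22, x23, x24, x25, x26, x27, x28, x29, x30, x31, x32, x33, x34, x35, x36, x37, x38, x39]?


C(n,i)=C(39,16)=37711260990


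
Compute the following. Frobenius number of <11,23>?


gcd(11,23)=1 => F=ab-a-b=11*23-11-23=253-34=219


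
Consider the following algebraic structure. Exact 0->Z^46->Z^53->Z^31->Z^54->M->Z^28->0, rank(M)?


Alt sum=0:
(-1)^0*46 + (-1)^1*53 + (-1)^2*31 + (-1)^3*54 + (-1)^4*? + (-1)^5*28=0
rank(M)=58


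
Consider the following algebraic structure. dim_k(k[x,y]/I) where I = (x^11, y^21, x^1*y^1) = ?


k[x,y]/I, I = (x^11, y^21, x^1*y^1)
Rect: 11x21=231. Corner: (11-1)x(21-1)=200.
dim = 231-200 = 31


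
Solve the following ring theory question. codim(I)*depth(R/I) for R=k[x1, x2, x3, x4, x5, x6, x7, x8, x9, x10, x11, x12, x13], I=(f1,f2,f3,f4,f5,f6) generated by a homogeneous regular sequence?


codim=6, depth=dim(R/I)=13-6=7
Product=6*7=42


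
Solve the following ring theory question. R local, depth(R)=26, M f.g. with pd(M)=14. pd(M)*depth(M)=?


pd+depth=26
depth=26-14=12
pd*depth=14*12=168


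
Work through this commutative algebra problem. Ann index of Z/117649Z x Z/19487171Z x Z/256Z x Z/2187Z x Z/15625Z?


Exponent = lcm of the cyclic orders; pairwise coprime => product.
7^6*11^7*2^8*3^7*5^6=117649*19487171*256*2187*15625=20056068791204292000000


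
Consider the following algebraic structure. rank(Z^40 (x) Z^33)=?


rank(M(x)N) = rank(M)*rank(N)
40*33 = 1320


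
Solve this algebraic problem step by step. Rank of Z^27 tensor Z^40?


rank(M(x)N) = rank(M)*rank(N)
27*40 = 1080


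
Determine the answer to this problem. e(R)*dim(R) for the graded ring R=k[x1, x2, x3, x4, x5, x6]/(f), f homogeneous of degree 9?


e(R)=deg(f)=9, dim(R)=6-1=5
e*dim=9*5=45


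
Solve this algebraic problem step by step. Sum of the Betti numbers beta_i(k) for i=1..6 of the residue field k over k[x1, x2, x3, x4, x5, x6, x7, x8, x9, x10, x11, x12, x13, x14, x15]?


Koszul resolution: beta_i(k)=C(n,i), n=15
C(15,1)=15, C(15,2)=105, C(15,3)=455, C(15,4)=1365, C(15,5)=3003, C(15,6)=5005
Sum=9948


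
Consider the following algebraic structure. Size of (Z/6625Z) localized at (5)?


5-primary part: 6625=5^3*53
Size=5^3=125


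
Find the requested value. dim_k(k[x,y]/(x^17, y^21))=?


Basis: x^i*y^j, i<17, j<21
17*21=357


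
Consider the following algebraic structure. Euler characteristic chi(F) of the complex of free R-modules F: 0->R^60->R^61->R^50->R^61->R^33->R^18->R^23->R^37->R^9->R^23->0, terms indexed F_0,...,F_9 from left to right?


chi = sum (-1)^i * rank:
(-1)^0*60=60
(-1)^1*61=-61
(-1)^2*50=50
(-1)^3*61=-61
(-1)^4*33=33
(-1)^5*18=-18
(-1)^6*23=23
(-1)^7*37=-37
(-1)^8*9=9
(-1)^9*23=-23
chi=-25


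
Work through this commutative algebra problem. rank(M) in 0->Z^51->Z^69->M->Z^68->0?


Alt sum=0:
(-1)^0*51 + (-1)^1*69 + (-1)^2*? + (-1)^3*68=0
rank(M)=86


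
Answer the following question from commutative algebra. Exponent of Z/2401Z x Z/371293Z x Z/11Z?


Exponent = lcm of the cyclic orders; pairwise coprime => product.
7^4*13^5*11^1=2401*371293*11=9806219423


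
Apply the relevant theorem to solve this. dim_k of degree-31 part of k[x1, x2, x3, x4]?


C(d+n-1,n-1)=C(34,3)=5984


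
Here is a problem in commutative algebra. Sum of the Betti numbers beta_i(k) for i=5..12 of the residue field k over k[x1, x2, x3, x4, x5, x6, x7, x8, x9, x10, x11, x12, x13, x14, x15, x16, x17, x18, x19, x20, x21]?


Koszul resolution: beta_i(k)=C(n,i), n=21
C(21,5)=20349, C(21,6)=54264, C(21,7)=116280, C(21,8)=203490, C(21,9)=293930, C(21,10)=352716, C(21,11)=352716, C(21,12)=293930
Sum=1687675


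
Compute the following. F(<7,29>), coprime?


gcd(7,29)=1 => F=ab-a-b=7*29-7-29=203-36=167


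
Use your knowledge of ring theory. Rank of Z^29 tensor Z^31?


rank(M(x)N) = rank(M)*rank(N)
29*31 = 899


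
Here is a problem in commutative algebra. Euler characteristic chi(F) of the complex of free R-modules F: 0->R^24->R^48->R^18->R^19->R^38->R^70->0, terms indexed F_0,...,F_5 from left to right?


chi = sum (-1)^i * rank:
(-1)^0*24=24
(-1)^1*48=-48
(-1)^2*18=18
(-1)^3*19=-19
(-1)^4*38=38
(-1)^5*70=-70
chi=-57


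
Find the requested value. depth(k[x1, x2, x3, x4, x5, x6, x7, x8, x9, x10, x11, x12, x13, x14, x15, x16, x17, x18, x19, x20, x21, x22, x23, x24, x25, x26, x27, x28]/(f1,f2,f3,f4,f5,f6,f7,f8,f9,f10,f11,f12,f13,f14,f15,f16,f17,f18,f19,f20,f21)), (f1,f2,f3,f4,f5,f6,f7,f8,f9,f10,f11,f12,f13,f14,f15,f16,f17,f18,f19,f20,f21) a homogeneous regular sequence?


depth(R)=28
depth(R/I)=28-21=7


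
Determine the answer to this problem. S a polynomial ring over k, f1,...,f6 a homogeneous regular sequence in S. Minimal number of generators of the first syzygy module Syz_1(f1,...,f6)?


Regular sequence => Koszul complex is the minimal free resolution.
Syz_1 minimally generated by Koszul relations f_i*e_j - f_j*e_i (i<j): mu(Syz_1) = beta_2 = C(m,2) = m(m-1)/2
m=6
6*5/2 = 15


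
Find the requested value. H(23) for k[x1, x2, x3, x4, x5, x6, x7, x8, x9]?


C(d+n-1,n-1)=C(31,8)=7888725


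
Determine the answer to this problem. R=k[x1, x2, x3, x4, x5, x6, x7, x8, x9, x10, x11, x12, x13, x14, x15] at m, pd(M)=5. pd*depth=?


pd+depth=15
depth=15-5=10
pd*depth=5*10=50


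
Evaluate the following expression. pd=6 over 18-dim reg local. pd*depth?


pd+depth=18
depth=18-6=12
pd*depth=6*12=72


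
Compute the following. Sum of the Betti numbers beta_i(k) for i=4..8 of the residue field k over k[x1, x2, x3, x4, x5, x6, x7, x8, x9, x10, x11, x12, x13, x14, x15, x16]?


Koszul resolution: beta_i(k)=C(n,i), n=16
C(16,4)=1820, C(16,5)=4368, C(16,6)=8008, C(16,7)=11440, C(16,8)=12870
Sum=38506


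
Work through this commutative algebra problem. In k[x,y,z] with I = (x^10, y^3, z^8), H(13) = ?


Need i<10, j<3, k<8 with i+j+k=13.
For each i, j ranges over max(0,13-i-7)..min(2,13-i):
  i=0: j in [6,2] -> 0
  i=1: j in [5,2] -> 0
  i=2: j in [4,2] -> 0
  i=3: j in [3,2] -> 0
  i=4: j in [2,2] -> 1
  i=5: j in [1,2] -> 2
  i=6: j in [0,2] -> 3
  i=7: j in [0,2] -> 3
  i=8: j in [0,2] -> 3
  i=9: j in [0,2] -> 3
H(13) = 0+0+0+0+1+2+3+3+3+3 = 15


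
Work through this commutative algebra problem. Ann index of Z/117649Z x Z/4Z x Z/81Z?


Exponent = lcm of the cyclic orders; pairwise coprime => product.
7^6*2^2*3^4=117649*4*81=38118276


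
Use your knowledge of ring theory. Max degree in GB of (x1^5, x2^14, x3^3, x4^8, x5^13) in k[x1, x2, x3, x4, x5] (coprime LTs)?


Pure powers, coprime LTs => already GB.
Degrees: 5, 14, 3, 8, 13
Max=14


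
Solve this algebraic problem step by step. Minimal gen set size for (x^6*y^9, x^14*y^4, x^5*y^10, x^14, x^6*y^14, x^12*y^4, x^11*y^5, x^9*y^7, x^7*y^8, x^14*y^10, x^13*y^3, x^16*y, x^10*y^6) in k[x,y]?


Remove redundant (divisible by others).
x^14*y^10 redundant.
x^16*y redundant.
x^14*y^4 redundant.
x^6*y^14 redundant.
Min: x^14, x^13*y^3, x^12*y^4, x^11*y^5, x^10*y^6, x^9*y^7, x^7*y^8, x^6*y^9, x^5*y^10
Count=9


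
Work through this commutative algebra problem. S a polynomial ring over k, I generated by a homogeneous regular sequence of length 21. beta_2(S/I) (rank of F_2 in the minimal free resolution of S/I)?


Regular sequence => Koszul complex is the minimal free resolution.
Syz_1 minimally generated by Koszul relations f_i*e_j - f_j*e_i (i<j): mu(Syz_1) = beta_2 = C(m,2) = m(m-1)/2
m=21
21*20/2 = 210


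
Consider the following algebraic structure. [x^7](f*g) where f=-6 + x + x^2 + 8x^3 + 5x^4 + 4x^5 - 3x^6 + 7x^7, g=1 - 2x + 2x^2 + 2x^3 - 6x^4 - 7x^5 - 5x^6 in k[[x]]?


[x^7] = sum a_i*b_j, i+j=7
  1*-5=-5
  1*-7=-7
  8*-6=-48
  5*2=10
  4*2=8
  -3*-2=6
  7*1=7
Sum=-29


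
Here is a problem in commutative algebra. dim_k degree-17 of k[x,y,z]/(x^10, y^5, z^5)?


Need i<10, j<5, k<5 with i+j+k=17.
For each i, j ranges over max(0,17-i-4)..min(4,17-i):
  i=0: j in [13,4] -> 0
  i=1: j in [12,4] -> 0
  i=2: j in [11,4] -> 0
  i=3: j in [10,4] -> 0
  i=4: j in [9,4] -> 0
  i=5: j in [8,4] -> 0
  i=6: j in [7,4] -> 0
  i=7: j in [6,4] -> 0
  i=8: j in [5,4] -> 0
  i=9: j in [4,4] -> 1
H(17) = 0+0+0+0+0+0+0+0+0+1 = 1


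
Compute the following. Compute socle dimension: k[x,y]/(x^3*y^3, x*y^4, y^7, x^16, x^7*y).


Socle = ann(m) = span of standard monomials u with x*u, y*u in I (staircase corners).
Minimal generators: x^16, x^7*y, x^3*y^3, x*y^4, y^7
Corners: y^6, x^2y^3, x^6y^2, x^15
Socle dim=4


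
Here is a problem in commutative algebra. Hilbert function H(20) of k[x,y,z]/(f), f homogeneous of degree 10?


C(22,2)-C(12,2)=231-66=165


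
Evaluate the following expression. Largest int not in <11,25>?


gcd(11,25)=1 => F=ab-a-b=11*25-11-25=275-36=239


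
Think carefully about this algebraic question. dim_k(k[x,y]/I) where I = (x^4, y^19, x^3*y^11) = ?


k[x,y]/I, I = (x^4, y^19, x^3*y^11)
Rect: 4x19=76. Corner: (4-3)x(19-11)=8.
dim = 76-8 = 68


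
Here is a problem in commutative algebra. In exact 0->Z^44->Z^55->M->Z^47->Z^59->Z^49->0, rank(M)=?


Alt sum=0:
(-1)^0*44 + (-1)^1*55 + (-1)^2*? + (-1)^3*47 + (-1)^4*59 + (-1)^5*49=0
rank(M)=48


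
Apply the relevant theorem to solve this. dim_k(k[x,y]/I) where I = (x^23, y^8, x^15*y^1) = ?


k[x,y]/I, I = (x^23, y^8, x^15*y^1)
Rect: 23x8=184. Corner: (23-15)x(8-1)=56.
dim = 184-56 = 128


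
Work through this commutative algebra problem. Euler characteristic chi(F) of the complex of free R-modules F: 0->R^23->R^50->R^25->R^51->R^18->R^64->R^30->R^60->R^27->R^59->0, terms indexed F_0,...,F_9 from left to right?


chi = sum (-1)^i * rank:
(-1)^0*23=23
(-1)^1*50=-50
(-1)^2*25=25
(-1)^3*51=-51
(-1)^4*18=18
(-1)^5*64=-64
(-1)^6*30=30
(-1)^7*60=-60
(-1)^8*27=27
(-1)^9*59=-59
chi=-161


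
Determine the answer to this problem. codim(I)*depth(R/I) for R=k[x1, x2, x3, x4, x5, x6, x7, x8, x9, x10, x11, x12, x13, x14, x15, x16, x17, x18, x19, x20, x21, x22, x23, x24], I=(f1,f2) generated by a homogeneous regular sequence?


codim=2, depth=dim(R/I)=24-2=22
Product=2*22=44


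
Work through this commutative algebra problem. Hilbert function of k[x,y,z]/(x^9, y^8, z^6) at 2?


Need i<9, j<8, k<6 with i+j+k=2.
For each i, j ranges over max(0,2-i-5)..min(7,2-i):
  i=0: j in [0,2] -> 3
  i=1: j in [0,1] -> 2
  i=2: j in [0,0] -> 1
H(2) = 3+2+1 = 6


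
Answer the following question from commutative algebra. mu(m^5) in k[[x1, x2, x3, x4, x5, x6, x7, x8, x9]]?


C(n+d-1,d)=C(13,5)=1287


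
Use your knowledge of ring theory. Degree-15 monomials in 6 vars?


C(d+n-1,n-1)=C(20,5)=15504


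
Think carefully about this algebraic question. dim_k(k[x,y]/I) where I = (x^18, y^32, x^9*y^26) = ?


k[x,y]/I, I = (x^18, y^32, x^9*y^26)
Rect: 18x32=576. Corner: (18-9)x(32-26)=54.
dim = 576-54 = 522


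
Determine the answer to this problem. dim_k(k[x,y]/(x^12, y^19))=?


Basis: x^i*y^j, i<12, j<19
12*19=228


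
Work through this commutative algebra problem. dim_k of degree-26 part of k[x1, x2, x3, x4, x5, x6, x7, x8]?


C(d+n-1,n-1)=C(33,7)=4272048


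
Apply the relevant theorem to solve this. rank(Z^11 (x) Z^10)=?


rank(M(x)N) = rank(M)*rank(N)
11*10 = 110


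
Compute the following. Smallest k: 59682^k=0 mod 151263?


59682^k mod 151263:
k=1: 59682
k=2: 0
First zero at k = 2


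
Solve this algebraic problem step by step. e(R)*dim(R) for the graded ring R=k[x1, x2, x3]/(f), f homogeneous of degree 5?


e(R)=deg(f)=5, dim(R)=3-1=2
e*dim=5*2=10


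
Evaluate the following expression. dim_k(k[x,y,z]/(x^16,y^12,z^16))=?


Basis: x^iy^jz^k, i<16,j<12,k<16
16*12*16=3072


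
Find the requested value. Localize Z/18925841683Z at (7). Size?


7-primary part: 18925841683=7^10*67
Size=7^10=282475249


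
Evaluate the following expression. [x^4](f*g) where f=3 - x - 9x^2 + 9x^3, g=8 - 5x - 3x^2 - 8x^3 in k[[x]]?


[x^4] = sum a_i*b_j, i+j=4
  -1*-8=8
  -9*-3=27
  9*-5=-45
Sum=-10


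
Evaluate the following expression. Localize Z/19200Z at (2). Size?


2-primary part: 19200=2^8*75
Size=2^8=256


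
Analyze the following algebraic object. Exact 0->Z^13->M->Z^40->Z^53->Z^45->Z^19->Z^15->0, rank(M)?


Alt sum=0:
(-1)^0*13 + (-1)^1*? + (-1)^2*40 + (-1)^3*53 + (-1)^4*45 + (-1)^5*19 + (-1)^6*15=0
rank(M)=41


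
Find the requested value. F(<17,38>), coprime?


gcd(17,38)=1 => F=ab-a-b=17*38-17-38=646-55=591


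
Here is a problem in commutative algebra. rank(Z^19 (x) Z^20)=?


rank(M(x)N) = rank(M)*rank(N)
19*20 = 380


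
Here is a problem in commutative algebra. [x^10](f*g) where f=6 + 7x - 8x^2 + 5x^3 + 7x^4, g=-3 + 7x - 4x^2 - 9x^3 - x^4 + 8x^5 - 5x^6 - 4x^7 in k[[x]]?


[x^10] = sum a_i*b_j, i+j=10
  5*-4=-20
  7*-5=-35
Sum=-55


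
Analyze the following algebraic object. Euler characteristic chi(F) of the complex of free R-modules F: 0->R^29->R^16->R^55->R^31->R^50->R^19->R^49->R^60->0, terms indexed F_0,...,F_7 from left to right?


chi = sum (-1)^i * rank:
(-1)^0*29=29
(-1)^1*16=-16
(-1)^2*55=55
(-1)^3*31=-31
(-1)^4*50=50
(-1)^5*19=-19
(-1)^6*49=49
(-1)^7*60=-60
chi=57


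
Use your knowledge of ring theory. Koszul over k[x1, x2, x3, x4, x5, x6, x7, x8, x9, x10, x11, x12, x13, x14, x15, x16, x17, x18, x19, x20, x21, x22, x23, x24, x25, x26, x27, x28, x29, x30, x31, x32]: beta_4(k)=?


C(n,i)=C(32,4)=35960


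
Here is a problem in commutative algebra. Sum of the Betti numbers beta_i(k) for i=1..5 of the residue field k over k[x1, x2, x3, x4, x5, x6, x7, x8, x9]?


Koszul resolution: beta_i(k)=C(n,i), n=9
C(9,1)=9, C(9,2)=36, C(9,3)=84, C(9,4)=126, C(9,5)=126
Sum=381


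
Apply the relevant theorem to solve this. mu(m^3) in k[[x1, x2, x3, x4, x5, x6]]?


C(n+d-1,d)=C(8,3)=56


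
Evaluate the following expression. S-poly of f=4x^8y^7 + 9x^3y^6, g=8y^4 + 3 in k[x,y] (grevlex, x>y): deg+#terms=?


LT(f)=4x^8y^7, LT(g)=8y^4
lcm(LM)=x^8y^7
S(f,g) (scaled by 32 to clear denominators) = 8*f - 4x^8y^3*g = -12x^8y^3 + 72x^3y^6
2 terms, deg 11.
11+2=13


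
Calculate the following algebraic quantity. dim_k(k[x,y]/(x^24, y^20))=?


Basis: x^i*y^j, i<24, j<20
24*20=480


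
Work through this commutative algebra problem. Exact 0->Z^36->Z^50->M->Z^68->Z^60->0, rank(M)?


Alt sum=0:
(-1)^0*36 + (-1)^1*50 + (-1)^2*? + (-1)^3*68 + (-1)^4*60=0
rank(M)=22


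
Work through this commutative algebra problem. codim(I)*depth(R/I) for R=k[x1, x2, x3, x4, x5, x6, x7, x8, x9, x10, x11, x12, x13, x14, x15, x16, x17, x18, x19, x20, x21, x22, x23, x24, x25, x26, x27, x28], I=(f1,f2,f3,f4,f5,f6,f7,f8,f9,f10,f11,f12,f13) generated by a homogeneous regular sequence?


codim=13, depth=dim(R/I)=28-13=15
Product=13*15=195


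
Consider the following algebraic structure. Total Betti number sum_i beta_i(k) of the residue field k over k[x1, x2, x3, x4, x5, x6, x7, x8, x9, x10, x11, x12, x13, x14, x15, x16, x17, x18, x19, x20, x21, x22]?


Koszul resolution: beta_i(k)=C(n,i), n=22
sum_i C(22,i) = 2^22 = 4194304


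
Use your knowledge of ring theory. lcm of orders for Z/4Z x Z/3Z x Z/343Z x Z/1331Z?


Exponent = lcm of the cyclic orders; pairwise coprime => product.
2^2*3^1*7^3*11^3=4*3*343*1331=5478396


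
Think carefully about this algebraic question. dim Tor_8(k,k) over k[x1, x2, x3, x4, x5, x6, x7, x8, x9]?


Koszul: C(n,i)=C(9,8)=9


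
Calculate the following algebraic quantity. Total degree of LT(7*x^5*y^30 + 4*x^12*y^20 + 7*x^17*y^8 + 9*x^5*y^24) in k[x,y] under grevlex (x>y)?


LT: 7*x^5*y^30
deg_x=5, deg_y=30
Total=5+30=35


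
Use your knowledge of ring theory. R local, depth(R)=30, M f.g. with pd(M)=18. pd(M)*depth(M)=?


pd+depth=30
depth=30-18=12
pd*depth=18*12=216


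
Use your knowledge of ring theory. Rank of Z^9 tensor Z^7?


rank(M(x)N) = rank(M)*rank(N)
9*7 = 63


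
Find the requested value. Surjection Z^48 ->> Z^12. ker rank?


rank(ker) = 48-12 = 36


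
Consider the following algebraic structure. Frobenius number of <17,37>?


gcd(17,37)=1 => F=ab-a-b=17*37-17-37=629-54=575


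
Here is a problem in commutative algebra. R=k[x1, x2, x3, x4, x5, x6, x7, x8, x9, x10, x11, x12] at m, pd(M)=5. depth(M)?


pd+depth=depth(R)=12
depth=12-5=7


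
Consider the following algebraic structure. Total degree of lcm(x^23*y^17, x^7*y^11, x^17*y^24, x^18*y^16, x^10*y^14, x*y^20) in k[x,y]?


lcm = componentwise max:
x: max(23,7,17,18,10,1)=23
y: max(17,11,24,16,14,20)=24
Total=23+24=47


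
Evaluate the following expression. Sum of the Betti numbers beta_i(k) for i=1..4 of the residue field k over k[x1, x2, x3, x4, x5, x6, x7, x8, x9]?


Koszul resolution: beta_i(k)=C(n,i), n=9
C(9,1)=9, C(9,2)=36, C(9,3)=84, C(9,4)=126
Sum=255


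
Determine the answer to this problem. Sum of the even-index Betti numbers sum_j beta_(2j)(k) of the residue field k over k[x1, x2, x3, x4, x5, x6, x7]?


Koszul resolution: beta_i(k)=C(n,i), n=7
sum_even C(7,i) = 2^(n-1) = 2^6 = 64


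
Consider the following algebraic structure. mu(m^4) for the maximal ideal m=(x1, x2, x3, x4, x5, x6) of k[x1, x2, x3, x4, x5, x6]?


Graded Nakayama: mu(m^d) = dim_k (m^d/m^(d+1)) = #degree-4 monomials in 6 vars
C(n+d-1,d)=C(9,4)=126


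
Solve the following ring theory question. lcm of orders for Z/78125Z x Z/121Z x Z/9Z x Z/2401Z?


Exponent = lcm of the cyclic orders; pairwise coprime => product.
5^7*11^2*3^2*7^4=78125*121*9*2401=204272578125


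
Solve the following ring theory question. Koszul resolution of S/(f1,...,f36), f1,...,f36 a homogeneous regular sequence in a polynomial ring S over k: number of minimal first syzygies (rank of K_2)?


Regular sequence => Koszul complex is the minimal free resolution.
Syz_1 minimally generated by Koszul relations f_i*e_j - f_j*e_i (i<j): mu(Syz_1) = beta_2 = C(m,2) = m(m-1)/2
m=36
36*35/2 = 630


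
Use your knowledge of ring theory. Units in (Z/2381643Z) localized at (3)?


Local ring = Z/19683Z.
phi(19683) = 3^8*(3-1) = 13122


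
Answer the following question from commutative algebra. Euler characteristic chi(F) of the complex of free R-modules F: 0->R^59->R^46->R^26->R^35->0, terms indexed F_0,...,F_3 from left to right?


chi = sum (-1)^i * rank:
(-1)^0*59=59
(-1)^1*46=-46
(-1)^2*26=26
(-1)^3*35=-35
chi=4


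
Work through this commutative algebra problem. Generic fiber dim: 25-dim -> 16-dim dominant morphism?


dim(fiber)=dim(X)-dim(Y)=25-16=9


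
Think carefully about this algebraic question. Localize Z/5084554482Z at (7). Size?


7-primary part: 5084554482=7^10*18
Size=7^10=282475249


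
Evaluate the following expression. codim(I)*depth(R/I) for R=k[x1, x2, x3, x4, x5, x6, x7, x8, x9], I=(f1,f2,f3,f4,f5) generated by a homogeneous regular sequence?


codim=5, depth=dim(R/I)=9-5=4
Product=5*4=20


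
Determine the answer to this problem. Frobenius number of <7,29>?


gcd(7,29)=1 => F=ab-a-b=7*29-7-29=203-36=167


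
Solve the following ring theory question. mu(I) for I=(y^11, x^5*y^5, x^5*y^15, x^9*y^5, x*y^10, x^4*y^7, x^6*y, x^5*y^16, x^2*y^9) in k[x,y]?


Remove redundant (divisible by others).
x^5*y^16 redundant.
x^9*y^5 redundant.
x^5*y^15 redundant.
Min: x^6*y, x^5*y^5, x^4*y^7, x^2*y^9, x*y^10, y^11
Count=6


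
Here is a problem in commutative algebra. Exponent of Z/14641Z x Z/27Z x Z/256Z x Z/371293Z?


Exponent = lcm of the cyclic orders; pairwise coprime => product.
11^4*3^3*2^8*13^5=14641*27*256*371293=37574328819456


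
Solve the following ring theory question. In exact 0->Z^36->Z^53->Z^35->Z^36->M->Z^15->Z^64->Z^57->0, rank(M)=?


Alt sum=0:
(-1)^0*36 + (-1)^1*53 + (-1)^2*35 + (-1)^3*36 + (-1)^4*? + (-1)^5*15 + (-1)^6*64 + (-1)^7*57=0
rank(M)=26


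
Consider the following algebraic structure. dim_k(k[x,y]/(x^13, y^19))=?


Basis: x^i*y^j, i<13, j<19
13*19=247


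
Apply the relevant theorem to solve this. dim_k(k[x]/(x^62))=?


Basis: 1,x,...,x^61
dim=62


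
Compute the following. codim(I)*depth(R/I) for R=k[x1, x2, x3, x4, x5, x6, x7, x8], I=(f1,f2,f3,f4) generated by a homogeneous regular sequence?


codim=4, depth=dim(R/I)=8-4=4
Product=4*4=16


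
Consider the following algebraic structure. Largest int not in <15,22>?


gcd(15,22)=1 => F=ab-a-b=15*22-15-22=330-37=293


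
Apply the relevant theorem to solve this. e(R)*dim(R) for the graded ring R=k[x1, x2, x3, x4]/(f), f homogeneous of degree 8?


e(R)=deg(f)=8, dim(R)=4-1=3
e*dim=8*3=24


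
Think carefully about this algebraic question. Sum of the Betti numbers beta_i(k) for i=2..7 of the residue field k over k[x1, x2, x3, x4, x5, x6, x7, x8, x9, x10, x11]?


Koszul resolution: beta_i(k)=C(n,i), n=11
C(11,2)=55, C(11,3)=165, C(11,4)=330, C(11,5)=462, C(11,6)=462, C(11,7)=330
Sum=1804


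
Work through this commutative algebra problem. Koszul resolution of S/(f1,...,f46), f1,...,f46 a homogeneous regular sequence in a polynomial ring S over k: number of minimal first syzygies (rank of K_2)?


Regular sequence => Koszul complex is the minimal free resolution.
Syz_1 minimally generated by Koszul relations f_i*e_j - f_j*e_i (i<j): mu(Syz_1) = beta_2 = C(m,2) = m(m-1)/2
m=46
46*45/2 = 1035


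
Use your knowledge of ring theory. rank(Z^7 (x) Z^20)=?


rank(M(x)N) = rank(M)*rank(N)
7*20 = 140


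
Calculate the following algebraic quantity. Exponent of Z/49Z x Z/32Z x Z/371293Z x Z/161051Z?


Exponent = lcm of the cyclic orders; pairwise coprime => product.
7^2*2^5*13^5*11^5=49*32*371293*161051=93761866822624


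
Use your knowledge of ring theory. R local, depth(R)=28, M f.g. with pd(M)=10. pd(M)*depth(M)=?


pd+depth=28
depth=28-10=18
pd*depth=10*18=180


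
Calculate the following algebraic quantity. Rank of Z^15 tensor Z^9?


rank(M(x)N) = rank(M)*rank(N)
15*9 = 135


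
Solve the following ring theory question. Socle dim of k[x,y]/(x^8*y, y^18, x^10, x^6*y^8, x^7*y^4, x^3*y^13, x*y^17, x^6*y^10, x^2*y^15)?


Socle = ann(m) = span of standard monomials u with x*u, y*u in I (staircase corners).
Redundant generators: x^6*y^10
Minimal generators: x^10, x^8*y, x^7*y^4, x^6*y^8, x^3*y^13, x^2*y^15, x*y^17, y^18
Corners: y^17, xy^16, x^2y^14, x^5y^12, x^6y^7, x^7y^3, x^9
Socle dim=7


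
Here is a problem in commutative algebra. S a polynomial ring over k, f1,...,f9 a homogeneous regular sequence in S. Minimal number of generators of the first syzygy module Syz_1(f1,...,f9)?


Regular sequence => Koszul complex is the minimal free resolution.
Syz_1 minimally generated by Koszul relations f_i*e_j - f_j*e_i (i<j): mu(Syz_1) = beta_2 = C(m,2) = m(m-1)/2
m=9
9*8/2 = 36


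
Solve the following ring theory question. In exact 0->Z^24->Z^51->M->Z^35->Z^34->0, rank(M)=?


Alt sum=0:
(-1)^0*24 + (-1)^1*51 + (-1)^2*? + (-1)^3*35 + (-1)^4*34=0
rank(M)=28


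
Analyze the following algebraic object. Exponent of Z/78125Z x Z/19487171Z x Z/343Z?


Exponent = lcm of the cyclic orders; pairwise coprime => product.
5^7*11^7*7^3=78125*19487171*343=522195285390625


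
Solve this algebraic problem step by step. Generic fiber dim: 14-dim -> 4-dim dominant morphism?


dim(fiber)=dim(X)-dim(Y)=14-4=10


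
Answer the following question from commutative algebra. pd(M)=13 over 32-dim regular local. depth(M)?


pd+depth=depth(R)=32
depth=32-13=19


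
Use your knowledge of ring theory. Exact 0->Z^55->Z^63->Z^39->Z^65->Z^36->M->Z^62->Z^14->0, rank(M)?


Alt sum=0:
(-1)^0*55 + (-1)^1*63 + (-1)^2*39 + (-1)^3*65 + (-1)^4*36 + (-1)^5*? + (-1)^6*62 + (-1)^7*14=0
rank(M)=50


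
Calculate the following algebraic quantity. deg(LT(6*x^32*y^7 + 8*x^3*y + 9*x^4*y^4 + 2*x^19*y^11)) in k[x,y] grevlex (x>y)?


LT: 6*x^32*y^7
deg_x=32, deg_y=7
Total=32+7=39


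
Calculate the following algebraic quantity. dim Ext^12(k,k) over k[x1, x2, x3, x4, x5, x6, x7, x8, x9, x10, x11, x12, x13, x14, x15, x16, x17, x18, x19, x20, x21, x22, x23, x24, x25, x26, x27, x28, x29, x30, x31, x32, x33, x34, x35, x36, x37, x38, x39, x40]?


C(n,i)=C(40,12)=5586853480


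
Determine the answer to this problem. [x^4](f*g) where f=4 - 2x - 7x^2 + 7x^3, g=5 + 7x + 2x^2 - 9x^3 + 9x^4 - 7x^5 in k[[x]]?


[x^4] = sum a_i*b_j, i+j=4
  4*9=36
  -2*-9=18
  -7*2=-14
  7*7=49
Sum=89


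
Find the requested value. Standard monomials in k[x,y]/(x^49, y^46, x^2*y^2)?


k[x,y]/I, I = (x^49, y^46, x^2*y^2)
Rect: 49x46=2254. Corner: (49-2)x(46-2)=2068.
dim = 2254-2068 = 186


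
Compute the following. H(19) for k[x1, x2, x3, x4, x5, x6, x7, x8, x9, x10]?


C(d+n-1,n-1)=C(28,9)=6906900


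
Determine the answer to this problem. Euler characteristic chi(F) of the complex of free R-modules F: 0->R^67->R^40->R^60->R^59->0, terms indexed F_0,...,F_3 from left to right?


chi = sum (-1)^i * rank:
(-1)^0*67=67
(-1)^1*40=-40
(-1)^2*60=60
(-1)^3*59=-59
chi=28


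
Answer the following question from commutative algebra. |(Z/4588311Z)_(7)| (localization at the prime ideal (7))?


7-primary part: 4588311=7^6*39
Size=7^6=117649


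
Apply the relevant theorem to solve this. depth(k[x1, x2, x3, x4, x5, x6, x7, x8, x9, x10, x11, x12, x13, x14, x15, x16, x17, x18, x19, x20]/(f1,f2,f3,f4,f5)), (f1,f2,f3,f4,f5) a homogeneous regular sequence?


depth(R)=20
depth(R/I)=20-5=15


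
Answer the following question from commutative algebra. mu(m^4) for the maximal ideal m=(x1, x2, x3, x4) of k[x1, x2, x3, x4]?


Graded Nakayama: mu(m^d) = dim_k (m^d/m^(d+1)) = #degree-4 monomials in 4 vars
C(n+d-1,d)=C(7,4)=35


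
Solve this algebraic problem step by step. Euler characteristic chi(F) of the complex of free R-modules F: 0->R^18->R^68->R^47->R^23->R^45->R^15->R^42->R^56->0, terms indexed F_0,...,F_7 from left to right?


chi = sum (-1)^i * rank:
(-1)^0*18=18
(-1)^1*68=-68
(-1)^2*47=47
(-1)^3*23=-23
(-1)^4*45=45
(-1)^5*15=-15
(-1)^6*42=42
(-1)^7*56=-56
chi=-10


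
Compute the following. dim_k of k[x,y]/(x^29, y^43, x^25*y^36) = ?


k[x,y]/I, I = (x^29, y^43, x^25*y^36)
Rect: 29x43=1247. Corner: (29-25)x(43-36)=28.
dim = 1247-28 = 1219


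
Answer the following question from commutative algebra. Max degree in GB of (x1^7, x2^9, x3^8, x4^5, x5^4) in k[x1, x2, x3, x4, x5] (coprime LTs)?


Pure powers, coprime LTs => already GB.
Degrees: 7, 9, 8, 5, 4
Max=9


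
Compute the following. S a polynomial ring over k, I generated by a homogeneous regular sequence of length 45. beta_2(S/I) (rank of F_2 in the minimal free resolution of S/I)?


Regular sequence => Koszul complex is the minimal free resolution.
Syz_1 minimally generated by Koszul relations f_i*e_j - f_j*e_i (i<j): mu(Syz_1) = beta_2 = C(m,2) = m(m-1)/2
m=45
45*44/2 = 990


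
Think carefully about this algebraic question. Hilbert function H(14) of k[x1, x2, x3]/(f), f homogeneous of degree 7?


C(16,2)-C(9,2)=120-36=84


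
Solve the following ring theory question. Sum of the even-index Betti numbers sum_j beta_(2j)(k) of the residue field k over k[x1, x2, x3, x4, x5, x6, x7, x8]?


Koszul resolution: beta_i(k)=C(n,i), n=8
sum_even C(8,i) = 2^(n-1) = 2^7 = 128


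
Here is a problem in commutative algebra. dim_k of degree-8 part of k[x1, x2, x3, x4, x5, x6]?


C(d+n-1,n-1)=C(13,5)=1287


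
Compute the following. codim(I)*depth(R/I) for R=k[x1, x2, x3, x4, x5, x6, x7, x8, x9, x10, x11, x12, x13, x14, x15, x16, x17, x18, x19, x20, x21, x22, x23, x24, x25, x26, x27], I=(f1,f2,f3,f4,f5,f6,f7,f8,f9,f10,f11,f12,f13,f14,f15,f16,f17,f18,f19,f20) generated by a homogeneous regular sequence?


codim=20, depth=dim(R/I)=27-20=7
Product=20*7=140


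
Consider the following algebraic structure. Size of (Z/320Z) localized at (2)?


2-primary part: 320=2^6*5
Size=2^6=64


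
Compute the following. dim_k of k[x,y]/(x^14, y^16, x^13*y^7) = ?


k[x,y]/I, I = (x^14, y^16, x^13*y^7)
Rect: 14x16=224. Corner: (14-13)x(16-7)=9.
dim = 224-9 = 215


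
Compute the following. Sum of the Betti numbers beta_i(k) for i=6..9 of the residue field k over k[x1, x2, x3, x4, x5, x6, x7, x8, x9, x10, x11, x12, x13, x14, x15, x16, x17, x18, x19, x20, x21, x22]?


Koszul resolution: beta_i(k)=C(n,i), n=22
C(22,6)=74613, C(22,7)=170544, C(22,8)=319770, C(22,9)=497420
Sum=1062347


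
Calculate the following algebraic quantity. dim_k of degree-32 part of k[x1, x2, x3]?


C(d+n-1,n-1)=C(34,2)=561


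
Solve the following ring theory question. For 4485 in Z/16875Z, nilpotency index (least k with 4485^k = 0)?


4485^k mod 16875:
k=1: 4485
k=2: 225
k=3: 13500
k=4: 0
First zero at k = 4


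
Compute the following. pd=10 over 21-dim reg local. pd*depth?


pd+depth=21
depth=21-10=11
pd*depth=10*11=110


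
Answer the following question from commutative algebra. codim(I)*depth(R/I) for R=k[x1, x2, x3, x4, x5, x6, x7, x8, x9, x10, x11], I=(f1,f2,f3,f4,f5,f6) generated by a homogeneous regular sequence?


codim=6, depth=dim(R/I)=11-6=5
Product=6*5=30


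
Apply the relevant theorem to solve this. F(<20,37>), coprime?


gcd(20,37)=1 => F=ab-a-b=20*37-20-37=740-57=683


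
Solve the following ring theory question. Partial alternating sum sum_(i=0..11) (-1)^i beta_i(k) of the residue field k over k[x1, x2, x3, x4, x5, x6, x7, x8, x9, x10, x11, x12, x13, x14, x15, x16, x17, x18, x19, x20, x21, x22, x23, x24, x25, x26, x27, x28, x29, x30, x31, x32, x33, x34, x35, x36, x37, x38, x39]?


Koszul resolution: beta_i(k)=C(n,i), n=39
sum_(i=0..p) (-1)^i C(n,i) = (-1)^p C(n-1,p)
(-1)^11*C(38,11) = (-1)^11*1203322288 = -1203322288


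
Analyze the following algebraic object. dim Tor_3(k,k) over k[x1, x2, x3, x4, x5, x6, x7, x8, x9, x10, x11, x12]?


Koszul: C(n,i)=C(12,3)=220


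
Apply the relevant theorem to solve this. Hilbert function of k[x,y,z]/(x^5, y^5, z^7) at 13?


Need i<5, j<5, k<7 with i+j+k=13.
For each i, j ranges over max(0,13-i-6)..min(4,13-i):
  i=0: j in [7,4] -> 0
  i=1: j in [6,4] -> 0
  i=2: j in [5,4] -> 0
  i=3: j in [4,4] -> 1
  i=4: j in [3,4] -> 2
H(13) = 0+0+0+1+2 = 3


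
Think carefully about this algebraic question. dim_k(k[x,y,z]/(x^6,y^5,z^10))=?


Basis: x^iy^jz^k, i<6,j<5,k<10
6*5*10=300


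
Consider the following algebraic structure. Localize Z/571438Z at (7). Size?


7-primary part: 571438=7^5*34
Size=7^5=16807


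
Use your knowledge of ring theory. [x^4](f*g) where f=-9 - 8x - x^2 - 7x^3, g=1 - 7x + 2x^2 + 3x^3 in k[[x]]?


[x^4] = sum a_i*b_j, i+j=4
  -8*3=-24
  -1*2=-2
  -7*-7=49
Sum=23


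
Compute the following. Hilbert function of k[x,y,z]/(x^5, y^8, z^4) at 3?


Need i<5, j<8, k<4 with i+j+k=3.
For each i, j ranges over max(0,3-i-3)..min(7,3-i):
  i=0: j in [0,3] -> 4
  i=1: j in [0,2] -> 3
  i=2: j in [0,1] -> 2
  i=3: j in [0,0] -> 1
H(3) = 4+3+2+1 = 10
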